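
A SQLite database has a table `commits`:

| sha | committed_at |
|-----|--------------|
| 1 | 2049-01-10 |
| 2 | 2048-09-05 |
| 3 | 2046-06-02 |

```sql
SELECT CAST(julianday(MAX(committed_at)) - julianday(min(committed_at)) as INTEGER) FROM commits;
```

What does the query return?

953

MIN = 2046-06-02, MAX = 2049-01-10.
28 days remain in June 2046 after the 2nd (30 − 2).
Full months from July 2046 through December 2048 contribute their day counts.
Then 10 days into January 2049.
Total: 28 + 31 + 31 + 30 + 31 + 30 + 31 + 31 + 28 + 31 + 30 + 31 + 30 + 31 + 31 + 30 + 31 + 30 + 31 + 31 + 29 + 31 + 30 + 31 + 30 + 31 + 31 + 30 + 31 + 30 + 31 + 10 = 953.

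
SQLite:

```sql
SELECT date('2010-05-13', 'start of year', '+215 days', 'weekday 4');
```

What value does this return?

`start of year` rewinds 2010-05-13 to 2010-01-01.
Applying '+215 days' to 2010-01-01: counting 215 days forward gives 2010-08-04.
`weekday 4` advances to the next Thursday; 2010-08-04 is a Wednesday, so it moves forward to 2010-08-05.

2010-08-05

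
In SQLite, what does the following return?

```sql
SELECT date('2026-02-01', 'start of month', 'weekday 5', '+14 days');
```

`start of month` rewinds 2026-02-01 to 2026-02-01.
`weekday 5` advances to the next Friday; 2026-02-01 is a Sunday, so it moves forward to 2026-02-06.
Advancing 14 more days within February lands on 2026-02-20.

2026-02-20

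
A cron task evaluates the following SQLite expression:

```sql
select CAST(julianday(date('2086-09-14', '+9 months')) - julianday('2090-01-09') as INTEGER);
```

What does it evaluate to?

Adding +9 months to 2086-09-14 gives 2087-06-14.
16 days remain in June 2087 after the 14th (30 − 14).
Full months from July 2087 through December 2089 contribute their day counts.
Then 9 days into January 2090.
Total: 16 + 31 + 31 + 30 + 31 + 30 + 31 + 31 + 29 + 31 + 30 + 31 + 30 + 31 + 31 + 30 + 31 + 30 + 31 + 31 + 28 + 31 + 30 + 31 + 30 + 31 + 31 + 30 + 31 + 30 + 31 + 9 = 940.
The subtraction is earlier − later, so the result is −940 → -940.

-940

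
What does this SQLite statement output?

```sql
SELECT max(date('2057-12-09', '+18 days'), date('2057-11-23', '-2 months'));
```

date('2057-12-09', '+18 days') → 2057-12-27.
date('2057-11-23', '-2 months') → 2057-09-23.
Later of the two is 2057-12-27.

2057-12-27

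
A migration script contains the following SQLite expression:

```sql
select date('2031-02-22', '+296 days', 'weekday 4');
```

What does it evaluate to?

Applying '+296 days' to 2031-02-22: counting 296 days forward gives 2031-12-15.
`weekday 4` advances to the next Thursday; 2031-12-15 is a Monday, so it moves forward to 2031-12-18.

2031-12-18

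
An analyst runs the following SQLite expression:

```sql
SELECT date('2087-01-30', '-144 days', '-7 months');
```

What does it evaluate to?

2086-02-08

Applying '-144 days' to 2087-01-30: counting 144 days back gives 2086-09-08.
Adding -7 months to 2086-09-08 gives 2086-02-08.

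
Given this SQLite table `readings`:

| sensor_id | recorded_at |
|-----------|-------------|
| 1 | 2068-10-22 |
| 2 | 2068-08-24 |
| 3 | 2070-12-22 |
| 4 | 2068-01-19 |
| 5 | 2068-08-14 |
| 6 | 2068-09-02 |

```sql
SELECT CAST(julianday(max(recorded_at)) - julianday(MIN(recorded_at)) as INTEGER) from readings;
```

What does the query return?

1068

MIN = 2068-01-19, MAX = 2070-12-22.
12 days remain in January 2068 after the 19th (31 − 19).
Full months from February 2068 through November 2070 contribute their day counts.
Then 22 days into December 2070.
Total: 12 + 29 + 31 + 30 + 31 + 30 + 31 + 31 + 30 + 31 + 30 + 31 + 31 + 28 + 31 + 30 + 31 + 30 + 31 + 31 + 30 + 31 + 30 + 31 + 31 + 28 + 31 + 30 + 31 + 30 + 31 + 31 + 30 + 31 + 30 + 22 = 1068.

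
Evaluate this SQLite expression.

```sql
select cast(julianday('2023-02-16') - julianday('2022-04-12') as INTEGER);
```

310

18 days remain in April 2022 after the 12th (30 − 12).
Full months from May 2022 through January 2023 contribute their day counts.
Then 16 days into February 2023.
Total: 18 + 31 + 30 + 31 + 31 + 30 + 31 + 30 + 31 + 31 + 16 = 310.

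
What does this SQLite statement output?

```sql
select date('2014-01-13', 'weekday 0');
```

2014-01-19

`weekday 0` advances to the next Sunday; 2014-01-13 is a Monday, so it moves forward to 2014-01-19.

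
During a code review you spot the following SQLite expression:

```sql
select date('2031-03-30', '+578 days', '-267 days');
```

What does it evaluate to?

2032-02-04

Applying '+578 days' to 2031-03-30: counting 578 days forward gives 2032-10-28.
Applying '-267 days' to 2032-10-28: counting 267 days back gives 2032-02-04.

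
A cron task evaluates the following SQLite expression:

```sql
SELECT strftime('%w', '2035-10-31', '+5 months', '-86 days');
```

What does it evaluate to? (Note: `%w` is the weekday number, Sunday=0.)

6

First apply '+5 months', '-86 days': 2035-10-31 → 2036-01-05.
2036-01-05 is a Saturday; with Sunday=0 that is 6.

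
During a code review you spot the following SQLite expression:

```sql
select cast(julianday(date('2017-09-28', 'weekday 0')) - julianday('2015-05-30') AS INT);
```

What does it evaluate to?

`weekday 0` advances to the next Sunday; 2017-09-28 is a Thursday, so it moves forward to 2017-10-01.
1 day remains in May 2015 after the 30th (31 − 30).
Full months from June 2015 through September 2017 contribute their day counts.
Then 1 day into October 2017.
Total: 1 + 30 + 31 + 31 + 30 + 31 + 30 + 31 + 31 + 29 + 31 + 30 + 31 + 30 + 31 + 31 + 30 + 31 + 30 + 31 + 31 + 28 + 31 + 30 + 31 + 30 + 31 + 31 + 30 + 1 = 855.

855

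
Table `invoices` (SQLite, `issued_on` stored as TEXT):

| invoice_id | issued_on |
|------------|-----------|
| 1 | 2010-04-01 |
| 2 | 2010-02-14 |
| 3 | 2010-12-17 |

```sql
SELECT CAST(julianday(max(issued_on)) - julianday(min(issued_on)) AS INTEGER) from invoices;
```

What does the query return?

306

MIN = 2010-02-14, MAX = 2010-12-17.
14 days remain in February 2010 after the 14th (28 − 14).
Full months from March 2010 through November 2010 contribute their day counts.
Then 17 days into December 2010.
Total: 14 + 31 + 30 + 31 + 30 + 31 + 31 + 30 + 31 + 30 + 17 = 306.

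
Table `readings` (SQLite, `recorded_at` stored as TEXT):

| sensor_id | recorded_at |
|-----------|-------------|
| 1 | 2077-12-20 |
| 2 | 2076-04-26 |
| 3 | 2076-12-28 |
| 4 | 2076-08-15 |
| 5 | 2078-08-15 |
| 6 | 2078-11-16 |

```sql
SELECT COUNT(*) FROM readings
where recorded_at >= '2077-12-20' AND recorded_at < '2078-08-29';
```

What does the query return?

Rows in [2077-12-20, 2078-08-29): 2077-12-20, 2078-08-15 → 2 rows.

2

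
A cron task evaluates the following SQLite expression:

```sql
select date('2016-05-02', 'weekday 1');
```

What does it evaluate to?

`weekday 1` advances to the next Monday; 2016-05-02 is already a Monday, so it stays at 2016-05-02.

2016-05-02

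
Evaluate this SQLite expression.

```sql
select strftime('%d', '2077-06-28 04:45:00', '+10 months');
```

First apply '+10 months': 2077-06-28 04:45:00 → 2078-04-28 04:45:00.
`%d` extracts the 2-digit day of month: 28.

28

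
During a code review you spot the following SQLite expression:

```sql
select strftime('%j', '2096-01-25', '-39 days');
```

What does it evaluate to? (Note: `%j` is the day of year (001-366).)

351

First apply '-39 days': 2096-01-25 → 2095-12-17.
Day-of-year for 2095-12-17: days since 2095-01-01 inclusive = 351, zero-padded to 351.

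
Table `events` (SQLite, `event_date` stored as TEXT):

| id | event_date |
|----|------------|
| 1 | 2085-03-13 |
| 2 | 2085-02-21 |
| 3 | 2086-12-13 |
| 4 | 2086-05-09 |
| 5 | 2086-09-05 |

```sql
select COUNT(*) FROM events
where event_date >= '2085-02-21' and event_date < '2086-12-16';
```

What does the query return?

5

Rows in [2085-02-21, 2086-12-16): 2085-03-13, 2085-02-21, 2086-12-13, 2086-05-09, 2086-09-05 → 5 rows.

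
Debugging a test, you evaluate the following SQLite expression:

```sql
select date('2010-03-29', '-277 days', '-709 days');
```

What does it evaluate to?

Applying '-277 days' to 2010-03-29: counting 277 days back gives 2009-06-25.
Applying '-709 days' to 2009-06-25: counting 709 days back gives 2007-07-17.

2007-07-17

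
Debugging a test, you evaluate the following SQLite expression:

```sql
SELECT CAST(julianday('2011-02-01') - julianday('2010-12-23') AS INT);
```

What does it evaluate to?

8 days remain in December 2010 after the 23rd (31 − 23).
January 2011: 31 days.
Then 1 day into February 2011.
Total: 8 + 31 + 1 = 40.

40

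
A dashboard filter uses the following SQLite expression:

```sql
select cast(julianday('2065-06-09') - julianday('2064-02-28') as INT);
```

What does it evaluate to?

467

1 day remains in February 2064 after the 28th (29 − 28).
Full months from March 2064 through May 2065 contribute their day counts.
Then 9 days into June 2065.
Total: 1 + 31 + 30 + 31 + 30 + 31 + 31 + 30 + 31 + 30 + 31 + 31 + 28 + 31 + 30 + 31 + 9 = 467.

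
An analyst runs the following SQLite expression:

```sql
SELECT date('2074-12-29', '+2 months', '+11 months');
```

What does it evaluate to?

2076-02-01

Adding +2 months to 2074-12-29 targets 2075-02-29. February 2075 has only 28 days, so SQLite normalizes the 1-day overflow forward to 2075-03-01.
Adding +11 months to 2075-03-01 gives 2076-02-01.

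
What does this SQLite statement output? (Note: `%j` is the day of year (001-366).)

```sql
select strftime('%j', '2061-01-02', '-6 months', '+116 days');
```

First apply '-6 months', '+116 days': 2061-01-02 → 2060-10-26.
Day-of-year for 2060-10-26: days since 2060-01-01 inclusive = 300, zero-padded to 300.

300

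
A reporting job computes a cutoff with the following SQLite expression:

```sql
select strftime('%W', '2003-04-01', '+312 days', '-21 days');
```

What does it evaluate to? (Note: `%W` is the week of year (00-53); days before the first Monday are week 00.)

02

First apply '+312 days', '-21 days': 2003-04-01 → 2004-01-17.
2004-01-17 is a Saturday. SQLite's %W counts Mondays since the year started; the result is 02.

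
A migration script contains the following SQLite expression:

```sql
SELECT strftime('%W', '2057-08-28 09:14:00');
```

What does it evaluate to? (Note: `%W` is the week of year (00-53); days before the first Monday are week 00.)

2057-08-28 is a Tuesday. SQLite's %W counts Mondays since the year started; the result is 35.

35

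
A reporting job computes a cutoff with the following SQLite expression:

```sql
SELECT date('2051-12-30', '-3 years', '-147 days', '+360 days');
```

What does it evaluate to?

2049-07-31

Adding -3 years to 2051-12-30 gives 2048-12-30.
Applying '-147 days' to 2048-12-30: counting 147 days back gives 2048-08-05.
Applying '+360 days' to 2048-08-05: counting 360 days forward gives 2049-07-31.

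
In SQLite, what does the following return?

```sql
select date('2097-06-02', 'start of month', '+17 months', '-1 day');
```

`start of month` rewinds 2097-06-02 to 2097-06-01.
Adding +17 months to 2097-06-01 gives 2098-11-01.
Going back 1 day from 2098-11-01 reaches 2098-10-31 (last day of October, 31 days).

2098-10-31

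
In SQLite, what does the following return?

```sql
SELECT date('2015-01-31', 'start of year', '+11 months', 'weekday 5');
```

`start of year` rewinds 2015-01-31 to 2015-01-01.
Adding +11 months to 2015-01-01 gives 2015-12-01.
`weekday 5` advances to the next Friday; 2015-12-01 is a Tuesday, so it moves forward to 2015-12-04.

2015-12-04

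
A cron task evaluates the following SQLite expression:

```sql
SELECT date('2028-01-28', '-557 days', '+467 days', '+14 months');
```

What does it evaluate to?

2028-12-30

Applying '-557 days' to 2028-01-28: counting 557 days back gives 2026-07-20.
Applying '+467 days' to 2026-07-20: counting 467 days forward gives 2027-10-30.
Adding +14 months to 2027-10-30 gives 2028-12-30.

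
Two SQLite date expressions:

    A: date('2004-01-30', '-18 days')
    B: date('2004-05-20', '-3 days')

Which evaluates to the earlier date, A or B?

A = 2004-01-12.
B = 2004-05-17.
A is earlier.

A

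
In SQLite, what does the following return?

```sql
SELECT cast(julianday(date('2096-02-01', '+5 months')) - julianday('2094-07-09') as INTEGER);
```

723

Adding +5 months to 2096-02-01 gives 2096-07-01.
22 days remain in July 2094 after the 9th (31 − 9).
Full months from August 2094 through June 2096 contribute their day counts.
Then 1 day into July 2096.
Total: 22 + 31 + 30 + 31 + 30 + 31 + 31 + 28 + 31 + 30 + 31 + 30 + 31 + 31 + 30 + 31 + 30 + 31 + 31 + 29 + 31 + 30 + 31 + 30 + 1 = 723.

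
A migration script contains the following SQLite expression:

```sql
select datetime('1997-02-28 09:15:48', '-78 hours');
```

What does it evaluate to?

-78 hours from 1997-02-28 09:15:48 is 1997-02-25 03:15:48 (crosses midnight).

1997-02-25 03:15:48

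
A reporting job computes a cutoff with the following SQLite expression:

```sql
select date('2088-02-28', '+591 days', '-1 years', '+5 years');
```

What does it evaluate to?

Applying '+591 days' to 2088-02-28: counting 591 days forward gives 2089-10-11.
Adding -1 year to 2089-10-11 gives 2088-10-11.
Adding +5 years to 2088-10-11 gives 2093-10-11.

2093-10-11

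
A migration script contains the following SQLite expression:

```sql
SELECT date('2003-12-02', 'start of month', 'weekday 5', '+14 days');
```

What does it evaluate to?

`start of month` rewinds 2003-12-02 to 2003-12-01.
`weekday 5` advances to the next Friday; 2003-12-01 is a Monday, so it moves forward to 2003-12-05.
Advancing 14 more days within December lands on 2003-12-19.

2003-12-19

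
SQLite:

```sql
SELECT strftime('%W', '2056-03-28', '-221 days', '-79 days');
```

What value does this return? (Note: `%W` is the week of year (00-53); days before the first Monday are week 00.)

First apply '-221 days', '-79 days': 2056-03-28 → 2055-06-02.
2055-06-02 is a Wednesday. SQLite's %W counts Mondays since the year started; the result is 22.

22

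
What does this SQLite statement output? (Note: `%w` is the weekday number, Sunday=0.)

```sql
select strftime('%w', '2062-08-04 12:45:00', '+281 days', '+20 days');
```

First apply '+281 days', '+20 days': 2062-08-04 12:45:00 → 2063-06-01 12:45:00.
2063-06-01 is a Friday; with Sunday=0 that is 5.

5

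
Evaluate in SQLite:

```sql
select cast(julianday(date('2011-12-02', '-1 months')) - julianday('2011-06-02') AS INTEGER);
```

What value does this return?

Adding -1 month to 2011-12-02 gives 2011-11-02.
28 days remain in June 2011 after the 2nd (30 − 2).
July 2011: 31 days.
August 2011: 31 days.
September 2011: 30 days.
October 2011: 31 days.
Then 2 days into November 2011.
Total: 28 + 31 + 31 + 30 + 31 + 2 = 153.

153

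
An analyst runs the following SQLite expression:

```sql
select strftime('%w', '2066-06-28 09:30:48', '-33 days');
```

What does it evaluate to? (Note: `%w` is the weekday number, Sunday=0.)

3

First apply '-33 days': 2066-06-28 09:30:48 → 2066-05-26 09:30:48.
2066-05-26 is a Wednesday; with Sunday=0 that is 3.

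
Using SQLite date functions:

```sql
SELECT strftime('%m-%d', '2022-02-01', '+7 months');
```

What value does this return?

First apply '+7 months': 2022-02-01 → 2022-09-01.
`%m-%d` extracts the month-day: 09-01.

09-01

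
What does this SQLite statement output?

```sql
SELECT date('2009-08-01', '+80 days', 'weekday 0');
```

Applying '+80 days' to 2009-08-01: counting 80 days forward gives 2009-10-20.
`weekday 0` advances to the next Sunday; 2009-10-20 is a Tuesday, so it moves forward to 2009-10-25.

2009-10-25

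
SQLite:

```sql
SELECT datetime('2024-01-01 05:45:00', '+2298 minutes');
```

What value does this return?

2298 minutes = 38h 18m; +2298 minutes from 2024-01-01 05:45:00 is 2024-01-02 20:03:00 (crosses midnight).

2024-01-02 20:03:00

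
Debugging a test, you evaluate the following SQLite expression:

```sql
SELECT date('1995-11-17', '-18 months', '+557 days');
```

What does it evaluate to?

1995-11-25

Adding -18 months to 1995-11-17 gives 1994-05-17.
Applying '+557 days' to 1994-05-17: counting 557 days forward gives 1995-11-25.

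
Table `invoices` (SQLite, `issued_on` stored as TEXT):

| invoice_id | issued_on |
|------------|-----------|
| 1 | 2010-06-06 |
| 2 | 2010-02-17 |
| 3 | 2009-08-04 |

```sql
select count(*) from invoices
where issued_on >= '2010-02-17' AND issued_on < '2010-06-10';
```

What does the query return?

Rows in [2010-02-17, 2010-06-10): 2010-06-06, 2010-02-17 → 2 rows.

2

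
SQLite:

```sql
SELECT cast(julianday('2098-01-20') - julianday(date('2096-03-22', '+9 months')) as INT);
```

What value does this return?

Adding +9 months to 2096-03-22 gives 2096-12-22.
9 days remain in December 2096 after the 22nd (31 − 22).
Full months from January 2097 through December 2097 contribute their day counts.
Then 20 days into January 2098.
Total: 9 + 31 + 28 + 31 + 30 + 31 + 30 + 31 + 31 + 30 + 31 + 30 + 31 + 20 = 394.

394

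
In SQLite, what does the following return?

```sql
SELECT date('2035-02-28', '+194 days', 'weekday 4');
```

2035-09-13

Applying '+194 days' to 2035-02-28: counting 194 days forward gives 2035-09-10.
`weekday 4` advances to the next Thursday; 2035-09-10 is a Monday, so it moves forward to 2035-09-13.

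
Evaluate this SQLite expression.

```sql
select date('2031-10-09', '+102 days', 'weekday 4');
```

2032-01-22

Applying '+102 days' to 2031-10-09: counting 102 days forward gives 2032-01-19.
`weekday 4` advances to the next Thursday; 2032-01-19 is a Monday, so it moves forward to 2032-01-22.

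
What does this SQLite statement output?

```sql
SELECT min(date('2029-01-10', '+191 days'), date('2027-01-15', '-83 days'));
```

date('2029-01-10', '+191 days') → 2029-07-20.
date('2027-01-15', '-83 days') → 2026-10-24.
Earlier of the two is 2026-10-24.

2026-10-24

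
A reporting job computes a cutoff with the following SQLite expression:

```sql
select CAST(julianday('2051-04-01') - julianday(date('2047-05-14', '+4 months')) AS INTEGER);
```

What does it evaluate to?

Adding +4 months to 2047-05-14 gives 2047-09-14.
16 days remain in September 2047 after the 14th (30 − 14).
Full months from October 2047 through March 2051 contribute their day counts.
Then 1 day into April 2051.
Total: 16 + 31 + 30 + 31 + 31 + 29 + 31 + 30 + 31 + 30 + 31 + 31 + 30 + 31 + 30 + 31 + 31 + 28 + 31 + 30 + 31 + 30 + 31 + 31 + 30 + 31 + 30 + 31 + 31 + 28 + 31 + 30 + 31 + 30 + 31 + 31 + 30 + 31 + 30 + 31 + 31 + 28 + 31 + 1 = 1295.

1295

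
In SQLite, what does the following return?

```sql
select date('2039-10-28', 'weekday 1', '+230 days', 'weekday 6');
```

2040-06-23

`weekday 1` advances to the next Monday; 2039-10-28 is a Friday, so it moves forward to 2039-10-31.
Applying '+230 days' to 2039-10-31: counting 230 days forward gives 2040-06-17.
`weekday 6` advances to the next Saturday; 2040-06-17 is a Sunday, so it moves forward to 2040-06-23.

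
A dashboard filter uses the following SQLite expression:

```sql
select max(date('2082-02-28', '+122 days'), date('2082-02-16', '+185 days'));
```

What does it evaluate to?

2082-08-20

date('2082-02-28', '+122 days') → 2082-06-30.
date('2082-02-16', '+185 days') → 2082-08-20.
Later of the two is 2082-08-20.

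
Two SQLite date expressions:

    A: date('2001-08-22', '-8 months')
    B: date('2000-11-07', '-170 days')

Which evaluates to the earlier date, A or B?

B

A = 2000-12-22.
B = 2000-05-21.
B is earlier.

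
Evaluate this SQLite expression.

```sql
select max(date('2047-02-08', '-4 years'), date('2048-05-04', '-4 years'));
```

2044-05-04

date('2047-02-08', '-4 years') → 2043-02-08.
date('2048-05-04', '-4 years') → 2044-05-04.
Later of the two is 2044-05-04.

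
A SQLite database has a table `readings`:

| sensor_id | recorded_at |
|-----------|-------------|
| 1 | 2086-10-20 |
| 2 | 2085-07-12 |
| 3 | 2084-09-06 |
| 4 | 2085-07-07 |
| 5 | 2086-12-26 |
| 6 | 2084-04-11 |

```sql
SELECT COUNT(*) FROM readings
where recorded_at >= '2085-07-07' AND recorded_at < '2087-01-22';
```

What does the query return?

4

Rows in [2085-07-07, 2087-01-22): 2086-10-20, 2085-07-12, 2085-07-07, 2086-12-26 → 4 rows.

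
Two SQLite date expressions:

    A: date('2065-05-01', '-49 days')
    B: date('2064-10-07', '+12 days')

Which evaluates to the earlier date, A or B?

B

A = 2065-03-13.
B = 2064-10-19.
B is earlier.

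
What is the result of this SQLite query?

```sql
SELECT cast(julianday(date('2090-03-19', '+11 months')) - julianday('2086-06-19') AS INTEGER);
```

1706

Adding +11 months to 2090-03-19 gives 2091-02-19.
11 days remain in June 2086 after the 19th (30 − 19).
Full months from July 2086 through January 2091 contribute their day counts.
Then 19 days into February 2091.
Total: 11 + 31 + 31 + 30 + 31 + 30 + 31 + 31 + 28 + 31 + 30 + 31 + 30 + 31 + 31 + 30 + 31 + 30 + 31 + 31 + 29 + 31 + 30 + 31 + 30 + 31 + 31 + 30 + 31 + 30 + 31 + 31 + 28 + 31 + 30 + 31 + 30 + 31 + 31 + 30 + 31 + 30 + 31 + 31 + 28 + 31 + 30 + 31 + 30 + 31 + 31 + 30 + 31 + 30 + 31 + 31 + 19 = 1706.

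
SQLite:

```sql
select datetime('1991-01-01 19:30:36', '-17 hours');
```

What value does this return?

1991-01-01 02:30:36

-17 hours from 1991-01-01 19:30:36 is 1991-01-01 02:30:36.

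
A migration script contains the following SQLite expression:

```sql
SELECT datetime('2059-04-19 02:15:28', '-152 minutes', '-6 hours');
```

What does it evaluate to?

2059-04-18 17:43:28

152 minutes = 2h 32m; -152 minutes from 2059-04-19 02:15:28 is 2059-04-18 23:43:28 (crosses midnight).
-6 hours from 2059-04-18 23:43:28 is 2059-04-18 17:43:28.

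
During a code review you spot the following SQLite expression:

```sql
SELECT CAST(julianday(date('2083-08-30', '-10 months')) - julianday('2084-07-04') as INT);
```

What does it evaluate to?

-613

Adding -10 months to 2083-08-30 gives 2082-10-30.
1 day remains in October 2082 after the 30th (31 − 30).
Full months from November 2082 through June 2084 contribute their day counts.
Then 4 days into July 2084.
Total: 1 + 30 + 31 + 31 + 28 + 31 + 30 + 31 + 30 + 31 + 31 + 30 + 31 + 30 + 31 + 31 + 29 + 31 + 30 + 31 + 30 + 4 = 613.
The subtraction is earlier − later, so the result is −613 → -613.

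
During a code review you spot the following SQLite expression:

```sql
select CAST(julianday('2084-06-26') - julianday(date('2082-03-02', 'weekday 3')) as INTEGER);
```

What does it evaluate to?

`weekday 3` advances to the next Wednesday; 2082-03-02 is a Monday, so it moves forward to 2082-03-04.
27 days remain in March 2082 after the 4th (31 − 4).
Full months from April 2082 through May 2084 contribute their day counts.
Then 26 days into June 2084.
Total: 27 + 30 + 31 + 30 + 31 + 31 + 30 + 31 + 30 + 31 + 31 + 28 + 31 + 30 + 31 + 30 + 31 + 31 + 30 + 31 + 30 + 31 + 31 + 29 + 31 + 30 + 31 + 26 = 845.

845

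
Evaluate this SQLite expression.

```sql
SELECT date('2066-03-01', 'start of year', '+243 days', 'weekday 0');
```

2066-09-05

`start of year` rewinds 2066-03-01 to 2066-01-01.
Applying '+243 days' to 2066-01-01: counting 243 days forward gives 2066-09-01.
`weekday 0` advances to the next Sunday; 2066-09-01 is a Wednesday, so it moves forward to 2066-09-05.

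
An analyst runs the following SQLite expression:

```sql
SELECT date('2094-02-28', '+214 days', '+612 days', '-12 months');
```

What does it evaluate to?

Applying '+214 days' to 2094-02-28: counting 214 days forward gives 2094-09-30.
Applying '+612 days' to 2094-09-30: counting 612 days forward gives 2096-06-03.
Adding -12 months to 2096-06-03 gives 2095-06-03.

2095-06-03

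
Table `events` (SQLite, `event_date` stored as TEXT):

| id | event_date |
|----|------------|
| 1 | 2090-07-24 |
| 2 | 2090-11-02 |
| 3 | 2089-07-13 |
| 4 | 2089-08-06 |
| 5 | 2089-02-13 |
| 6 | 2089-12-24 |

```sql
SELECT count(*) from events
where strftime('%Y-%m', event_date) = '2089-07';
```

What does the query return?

1

Rows with year-month 2089-07: 2089-07-13 → 1.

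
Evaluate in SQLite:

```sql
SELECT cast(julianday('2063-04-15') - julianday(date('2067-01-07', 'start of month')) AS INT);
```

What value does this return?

`start of month` rewinds 2067-01-07 to 2067-01-01.
15 days remain in April 2063 after the 15th (30 − 15).
Full months from May 2063 through December 2066 contribute their day counts.
Then 1 day into January 2067.
Total: 15 + 31 + 30 + 31 + 31 + 30 + 31 + 30 + 31 + 31 + 29 + 31 + 30 + 31 + 30 + 31 + 31 + 30 + 31 + 30 + 31 + 31 + 28 + 31 + 30 + 31 + 30 + 31 + 31 + 30 + 31 + 30 + 31 + 31 + 28 + 31 + 30 + 31 + 30 + 31 + 31 + 30 + 31 + 30 + 31 + 1 = 1357.
The subtraction is earlier − later, so the result is −1357 → -1357.

-1357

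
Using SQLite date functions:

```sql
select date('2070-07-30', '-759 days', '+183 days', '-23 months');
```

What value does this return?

2067-01-31

Applying '-759 days' to 2070-07-30: counting 759 days back gives 2068-07-01.
Applying '+183 days' to 2068-07-01: counting 183 days forward gives 2068-12-31.
Adding -23 months to 2068-12-31 gives 2067-01-31.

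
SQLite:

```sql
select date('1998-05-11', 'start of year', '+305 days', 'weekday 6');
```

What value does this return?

`start of year` rewinds 1998-05-11 to 1998-01-01.
Applying '+305 days' to 1998-01-01: counting 305 days forward gives 1998-11-02.
`weekday 6` advances to the next Saturday; 1998-11-02 is a Monday, so it moves forward to 1998-11-07.

1998-11-07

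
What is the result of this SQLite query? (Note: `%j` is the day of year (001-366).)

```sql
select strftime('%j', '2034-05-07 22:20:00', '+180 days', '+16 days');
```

323

First apply '+180 days', '+16 days': 2034-05-07 22:20:00 → 2034-11-19 22:20:00.
Day-of-year for 2034-11-19: days since 2034-01-01 inclusive = 323, zero-padded to 323.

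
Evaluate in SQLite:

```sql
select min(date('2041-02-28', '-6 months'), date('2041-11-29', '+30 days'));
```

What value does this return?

2040-08-28

date('2041-02-28', '-6 months') → 2040-08-28.
date('2041-11-29', '+30 days') → 2041-12-29.
Earlier of the two is 2040-08-28.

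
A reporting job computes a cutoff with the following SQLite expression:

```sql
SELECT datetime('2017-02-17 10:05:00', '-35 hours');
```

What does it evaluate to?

2017-02-15 23:05:00

-35 hours from 2017-02-17 10:05:00 is 2017-02-15 23:05:00 (crosses midnight).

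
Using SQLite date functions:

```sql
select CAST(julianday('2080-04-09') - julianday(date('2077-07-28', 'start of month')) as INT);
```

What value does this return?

`start of month` rewinds 2077-07-28 to 2077-07-01.
30 days remain in July 2077 after the 1st (31 − 1).
Full months from August 2077 through March 2080 contribute their day counts.
Then 9 days into April 2080.
Total: 30 + 31 + 30 + 31 + 30 + 31 + 31 + 28 + 31 + 30 + 31 + 30 + 31 + 31 + 30 + 31 + 30 + 31 + 31 + 28 + 31 + 30 + 31 + 30 + 31 + 31 + 30 + 31 + 30 + 31 + 31 + 29 + 31 + 9 = 1013.

1013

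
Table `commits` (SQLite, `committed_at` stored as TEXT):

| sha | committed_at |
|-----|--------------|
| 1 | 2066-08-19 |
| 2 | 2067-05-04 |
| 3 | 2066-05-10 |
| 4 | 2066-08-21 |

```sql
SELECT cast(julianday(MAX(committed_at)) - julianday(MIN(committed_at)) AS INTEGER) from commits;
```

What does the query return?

359

MIN = 2066-05-10, MAX = 2067-05-04.
21 days remain in May 2066 after the 10th (31 − 10).
Full months from June 2066 through April 2067 contribute their day counts.
Then 4 days into May 2067.
Total: 21 + 30 + 31 + 31 + 30 + 31 + 30 + 31 + 31 + 28 + 31 + 30 + 4 = 359.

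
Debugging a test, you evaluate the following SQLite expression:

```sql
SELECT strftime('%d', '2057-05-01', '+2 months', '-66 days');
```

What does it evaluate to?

First apply '+2 months', '-66 days': 2057-05-01 → 2057-04-26.
`%d` extracts the 2-digit day of month: 26.

26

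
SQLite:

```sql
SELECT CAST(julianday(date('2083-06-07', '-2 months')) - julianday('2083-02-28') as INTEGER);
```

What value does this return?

38

Adding -2 months to 2083-06-07 gives 2083-04-07.
0 days remain in February 2083 after the 28th (28 − 28).
March 2083: 31 days.
Then 7 days into April 2083.
Total: 0 + 31 + 7 = 38.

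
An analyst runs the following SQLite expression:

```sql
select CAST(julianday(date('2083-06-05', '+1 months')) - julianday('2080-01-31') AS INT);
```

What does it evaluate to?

Adding +1 month to 2083-06-05 gives 2083-07-05.
0 days remain in January 2080 after the 31st (31 − 31).
Full months from February 2080 through June 2083 contribute their day counts.
Then 5 days into July 2083.
Total: 0 + 29 + 31 + 30 + 31 + 30 + 31 + 31 + 30 + 31 + 30 + 31 + 31 + 28 + 31 + 30 + 31 + 30 + 31 + 31 + 30 + 31 + 30 + 31 + 31 + 28 + 31 + 30 + 31 + 30 + 31 + 31 + 30 + 31 + 30 + 31 + 31 + 28 + 31 + 30 + 31 + 30 + 5 = 1251.

1251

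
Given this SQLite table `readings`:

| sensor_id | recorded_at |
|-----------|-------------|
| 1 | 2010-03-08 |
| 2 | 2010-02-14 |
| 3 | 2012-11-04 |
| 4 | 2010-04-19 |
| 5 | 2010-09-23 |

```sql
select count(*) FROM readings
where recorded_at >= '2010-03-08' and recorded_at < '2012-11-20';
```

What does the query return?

4

Rows in [2010-03-08, 2012-11-20): 2010-03-08, 2012-11-04, 2010-04-19, 2010-09-23 → 4 rows.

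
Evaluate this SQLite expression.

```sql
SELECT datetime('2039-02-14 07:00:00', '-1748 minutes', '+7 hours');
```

1748 minutes = 29h 8m; -1748 minutes from 2039-02-14 07:00:00 is 2039-02-13 01:52:00 (crosses midnight).
+7 hours from 2039-02-13 01:52:00 is 2039-02-13 08:52:00.

2039-02-13 08:52:00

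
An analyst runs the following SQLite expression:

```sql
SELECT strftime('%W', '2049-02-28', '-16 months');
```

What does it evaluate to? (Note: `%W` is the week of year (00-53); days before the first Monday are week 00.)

43

First apply '-16 months': 2049-02-28 → 2047-10-28.
2047-10-28 is a Monday. SQLite's %W counts Mondays since the year started; the result is 43.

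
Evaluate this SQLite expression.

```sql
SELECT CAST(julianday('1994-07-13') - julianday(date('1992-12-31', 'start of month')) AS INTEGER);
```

589

`start of month` rewinds 1992-12-31 to 1992-12-01.
30 days remain in December 1992 after the 1st (31 − 1).
Full months from January 1993 through June 1994 contribute their day counts.
Then 13 days into July 1994.
Total: 30 + 31 + 28 + 31 + 30 + 31 + 30 + 31 + 31 + 30 + 31 + 30 + 31 + 31 + 28 + 31 + 30 + 31 + 30 + 13 = 589.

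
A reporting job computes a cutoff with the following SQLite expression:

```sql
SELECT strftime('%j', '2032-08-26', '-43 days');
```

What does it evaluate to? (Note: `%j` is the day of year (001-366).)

First apply '-43 days': 2032-08-26 → 2032-07-14.
Day-of-year for 2032-07-14: days since 2032-01-01 inclusive = 196, zero-padded to 196.

196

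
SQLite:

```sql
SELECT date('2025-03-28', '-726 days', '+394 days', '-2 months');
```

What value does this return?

2024-03-01

Applying '-726 days' to 2025-03-28: counting 726 days back gives 2023-04-02.
Applying '+394 days' to 2023-04-02: counting 394 days forward gives 2024-04-30.
Adding -2 months to 2024-04-30 targets 2024-02-30. February 2024 has only 29 days, so SQLite normalizes the 1-day overflow forward to 2024-03-01.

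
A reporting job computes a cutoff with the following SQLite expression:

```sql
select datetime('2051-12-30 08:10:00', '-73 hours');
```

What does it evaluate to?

2051-12-27 07:10:00

-73 hours from 2051-12-30 08:10:00 is 2051-12-27 07:10:00 (crosses midnight).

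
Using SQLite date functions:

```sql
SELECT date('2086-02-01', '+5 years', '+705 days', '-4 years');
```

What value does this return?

Adding +5 years to 2086-02-01 gives 2091-02-01.
Applying '+705 days' to 2091-02-01: counting 705 days forward gives 2093-01-06.
Adding -4 years to 2093-01-06 gives 2089-01-06.

2089-01-06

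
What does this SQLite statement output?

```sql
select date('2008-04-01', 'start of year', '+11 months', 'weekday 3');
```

`start of year` rewinds 2008-04-01 to 2008-01-01.
Adding +11 months to 2008-01-01 gives 2008-12-01.
`weekday 3` advances to the next Wednesday; 2008-12-01 is a Monday, so it moves forward to 2008-12-03.

2008-12-03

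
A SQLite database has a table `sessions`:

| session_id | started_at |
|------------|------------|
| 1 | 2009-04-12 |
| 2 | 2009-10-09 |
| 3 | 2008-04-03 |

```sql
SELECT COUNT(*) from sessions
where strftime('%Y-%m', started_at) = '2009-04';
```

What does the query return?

1

Rows with year-month 2009-04: 2009-04-12 → 1.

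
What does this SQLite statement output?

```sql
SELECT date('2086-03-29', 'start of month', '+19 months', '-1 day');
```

`start of month` rewinds 2086-03-29 to 2086-03-01.
Adding +19 months to 2086-03-01 gives 2087-10-01.
Going back 1 day from 2087-10-01 reaches 2087-09-30 (last day of September, 30 days).

2087-09-30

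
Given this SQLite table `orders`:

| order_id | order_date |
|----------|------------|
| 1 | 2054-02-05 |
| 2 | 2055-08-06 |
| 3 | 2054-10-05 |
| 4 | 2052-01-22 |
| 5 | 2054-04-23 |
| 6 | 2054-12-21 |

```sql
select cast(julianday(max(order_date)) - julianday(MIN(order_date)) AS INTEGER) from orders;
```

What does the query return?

MIN = 2052-01-22, MAX = 2055-08-06.
9 days remain in January 2052 after the 22nd (31 − 22).
Full months from February 2052 through July 2055 contribute their day counts.
Then 6 days into August 2055.
Total: 9 + 29 + 31 + 30 + 31 + 30 + 31 + 31 + 30 + 31 + 30 + 31 + 31 + 28 + 31 + 30 + 31 + 30 + 31 + 31 + 30 + 31 + 30 + 31 + 31 + 28 + 31 + 30 + 31 + 30 + 31 + 31 + 30 + 31 + 30 + 31 + 31 + 28 + 31 + 30 + 31 + 30 + 31 + 6 = 1292.

1292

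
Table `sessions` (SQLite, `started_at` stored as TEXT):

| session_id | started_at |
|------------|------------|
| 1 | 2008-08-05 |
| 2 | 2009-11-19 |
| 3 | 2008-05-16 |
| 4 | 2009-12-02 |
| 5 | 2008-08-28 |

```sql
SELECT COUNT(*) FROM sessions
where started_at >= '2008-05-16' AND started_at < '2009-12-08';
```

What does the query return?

5

Rows in [2008-05-16, 2009-12-08): 2008-08-05, 2009-11-19, 2008-05-16, 2009-12-02, 2008-08-28 → 5 rows.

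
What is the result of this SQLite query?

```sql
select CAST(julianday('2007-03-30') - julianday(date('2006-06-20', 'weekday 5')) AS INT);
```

280

`weekday 5` advances to the next Friday; 2006-06-20 is a Tuesday, so it moves forward to 2006-06-23.
7 days remain in June 2006 after the 23rd (30 − 23).
Full months from July 2006 through February 2007 contribute their day counts.
Then 30 days into March 2007.
Total: 7 + 31 + 31 + 30 + 31 + 30 + 31 + 31 + 28 + 30 = 280.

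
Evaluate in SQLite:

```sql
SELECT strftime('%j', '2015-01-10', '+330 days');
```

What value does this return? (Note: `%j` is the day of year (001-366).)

340

First apply '+330 days': 2015-01-10 → 2015-12-06.
Day-of-year for 2015-12-06: days since 2015-01-01 inclusive = 340, zero-padded to 340.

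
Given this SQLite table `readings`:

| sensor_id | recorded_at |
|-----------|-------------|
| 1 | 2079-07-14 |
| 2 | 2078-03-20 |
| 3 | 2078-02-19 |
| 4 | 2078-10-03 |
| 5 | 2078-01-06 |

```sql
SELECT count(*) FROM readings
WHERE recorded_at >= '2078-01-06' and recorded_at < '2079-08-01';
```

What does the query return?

5

Rows in [2078-01-06, 2079-08-01): 2079-07-14, 2078-03-20, 2078-02-19, 2078-10-03, 2078-01-06 → 5 rows.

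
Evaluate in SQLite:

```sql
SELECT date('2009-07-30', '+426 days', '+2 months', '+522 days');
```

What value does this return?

2012-05-04

Applying '+426 days' to 2009-07-30: counting 426 days forward gives 2010-09-29.
Adding +2 months to 2010-09-29 gives 2010-11-29.
Applying '+522 days' to 2010-11-29: counting 522 days forward gives 2012-05-04.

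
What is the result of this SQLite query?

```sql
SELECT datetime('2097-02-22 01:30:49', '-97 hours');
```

2097-02-18 00:30:49

-97 hours from 2097-02-22 01:30:49 is 2097-02-18 00:30:49 (crosses midnight).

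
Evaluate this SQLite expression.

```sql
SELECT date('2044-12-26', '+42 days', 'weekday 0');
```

Applying '+42 days' to 2044-12-26: counting 42 days forward gives 2045-02-06.
`weekday 0` advances to the next Sunday; 2045-02-06 is a Monday, so it moves forward to 2045-02-12.

2045-02-12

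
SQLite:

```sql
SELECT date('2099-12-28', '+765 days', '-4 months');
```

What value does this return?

2101-10-01

Applying '+765 days' to 2099-12-28: counting 765 days forward gives 2102-02-01.
Adding -4 months to 2102-02-01 gives 2101-10-01.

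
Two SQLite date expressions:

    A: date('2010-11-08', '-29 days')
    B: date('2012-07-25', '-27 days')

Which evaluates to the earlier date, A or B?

A = 2010-10-10.
B = 2012-06-28.
A is earlier.

A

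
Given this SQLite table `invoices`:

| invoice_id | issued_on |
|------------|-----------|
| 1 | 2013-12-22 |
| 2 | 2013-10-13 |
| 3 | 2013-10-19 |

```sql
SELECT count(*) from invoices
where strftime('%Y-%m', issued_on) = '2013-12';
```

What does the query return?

Rows with year-month 2013-12: 2013-12-22 → 1.

1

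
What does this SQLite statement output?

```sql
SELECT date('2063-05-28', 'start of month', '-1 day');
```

`start of month` rewinds 2063-05-28 to 2063-05-01.
Going back 1 day from 2063-05-01 reaches 2063-04-30 (last day of April, 30 days).

2063-04-30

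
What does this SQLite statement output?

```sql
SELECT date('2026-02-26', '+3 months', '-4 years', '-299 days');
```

Adding +3 months to 2026-02-26 gives 2026-05-26.
Adding -4 years to 2026-05-26 gives 2022-05-26.
Applying '-299 days' to 2022-05-26: counting 299 days back gives 2021-07-31.

2021-07-31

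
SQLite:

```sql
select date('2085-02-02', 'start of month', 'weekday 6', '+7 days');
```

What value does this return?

2085-02-10

`start of month` rewinds 2085-02-02 to 2085-02-01.
`weekday 6` advances to the next Saturday; 2085-02-01 is a Thursday, so it moves forward to 2085-02-03.
Advancing 7 more days within February lands on 2085-02-10.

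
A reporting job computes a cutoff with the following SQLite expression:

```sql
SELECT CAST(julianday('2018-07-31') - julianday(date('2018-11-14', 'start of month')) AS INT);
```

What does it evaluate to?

`start of month` rewinds 2018-11-14 to 2018-11-01.
0 days remain in July 2018 after the 31st (31 − 31).
August 2018: 31 days.
September 2018: 30 days.
October 2018: 31 days.
Then 1 day into November 2018.
Total: 0 + 31 + 30 + 31 + 1 = 93.
The subtraction is earlier − later, so the result is −93 → -93.

-93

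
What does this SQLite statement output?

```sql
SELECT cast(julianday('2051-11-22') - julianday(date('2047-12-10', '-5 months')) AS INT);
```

Adding -5 months to 2047-12-10 gives 2047-07-10.
21 days remain in July 2047 after the 10th (31 − 10).
Full months from August 2047 through October 2051 contribute their day counts.
Then 22 days into November 2051.
Total: 21 + 31 + 30 + 31 + 30 + 31 + 31 + 29 + 31 + 30 + 31 + 30 + 31 + 31 + 30 + 31 + 30 + 31 + 31 + 28 + 31 + 30 + 31 + 30 + 31 + 31 + 30 + 31 + 30 + 31 + 31 + 28 + 31 + 30 + 31 + 30 + 31 + 31 + 30 + 31 + 30 + 31 + 31 + 28 + 31 + 30 + 31 + 30 + 31 + 31 + 30 + 31 + 22 = 1596.

1596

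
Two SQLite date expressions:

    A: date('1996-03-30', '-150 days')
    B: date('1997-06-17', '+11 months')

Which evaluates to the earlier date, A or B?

A

A = 1995-11-01.
B = 1998-05-17.
A is earlier.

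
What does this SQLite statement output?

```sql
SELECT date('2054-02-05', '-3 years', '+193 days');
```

Adding -3 years to 2054-02-05 gives 2051-02-05.
Applying '+193 days' to 2051-02-05: counting 193 days forward gives 2051-08-17.

2051-08-17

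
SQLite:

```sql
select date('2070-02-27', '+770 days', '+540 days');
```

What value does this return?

Applying '+770 days' to 2070-02-27: counting 770 days forward gives 2072-04-07.
Applying '+540 days' to 2072-04-07: counting 540 days forward gives 2073-09-29.

2073-09-29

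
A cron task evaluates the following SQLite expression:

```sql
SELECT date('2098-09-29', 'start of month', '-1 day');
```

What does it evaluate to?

`start of month` rewinds 2098-09-29 to 2098-09-01.
Going back 1 day from 2098-09-01 reaches 2098-08-31 (last day of August, 31 days).

2098-08-31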